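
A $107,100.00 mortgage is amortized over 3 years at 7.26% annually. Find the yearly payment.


Formula: PMT = PV * r / (1 - (1+r)^(-n))
Denominator: 1 - (1 + 0.0726)^(-3) = 0.189624
Numerator: $107,100.00 * 0.0726 = 7775.46
PMT = 7775.46 / 0.189624 = $41,004.64

$41,004.64


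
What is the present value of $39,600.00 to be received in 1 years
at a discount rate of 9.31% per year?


Formula: PV = FV / (1 + r)^n
Substituting: PV = $39,600.00 / (1 + 0.0931)^1
Discount factor: (1.0931)^1 = 1.0931
PV = $39,600.00 / 1.0931 = $36,227.24

$36,227.24


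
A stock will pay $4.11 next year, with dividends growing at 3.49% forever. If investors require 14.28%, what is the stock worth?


Formula: P = D1 / (r - g)
Spread: r - g = 0.1428 - 0.0349 = 0.1079
Substituting: P = $4.11 / 0.1079
P = $38.09

$38.09


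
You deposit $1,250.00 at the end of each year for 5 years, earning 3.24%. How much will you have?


Formula: FV = PMT * ((1+r)^n - 1) / r
Growth factor: (1 + 0.0324)^5 = 1.172843
Numerator: 1.172843 - 1 = 0.172843
FV = $1,250.00 * 0.172843 / 0.0324 = $6,668.34

$6,668.34


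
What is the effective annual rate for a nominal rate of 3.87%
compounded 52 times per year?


Formula: EAR = (1 + r/m)^m - 1
Period rate: r/m = 0.0387 / 52 = 0.000744
Compounding: (1 + 0.000744)^52 = 1.039444
EAR = 1.039444 - 1 = 0.039444

0.039444


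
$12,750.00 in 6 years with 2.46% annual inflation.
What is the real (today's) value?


Formula: Real value = nominal / (1 + inflation)^years
Price level: (1 + 0.0246)^6 = 1.156981
Real value = $12,750.00 / 1.156981 = $11,020.06

$11,020.06


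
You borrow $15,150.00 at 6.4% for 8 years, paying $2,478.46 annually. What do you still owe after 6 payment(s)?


Formula: Balance = PV*(1+r)^k - PMT*((1+r)^k - 1)/r
Growth: (1 + 0.064)^6 = 1.450941
Accumulated factor: ((1+r)^k - 1)/r = 7.045954
Balance = $15,150.00 * 1.450941 - $2,478.46 * 7.045954
Balance = $4,518.64

$4,518.64


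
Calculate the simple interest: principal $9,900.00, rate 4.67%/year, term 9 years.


Formula: I = P * r * t
Substituting: I = $9,900.00 * 0.0467 * 9
Step: I = $9,900.00 * 0.4203
I = $4,160.97

$4,160.97


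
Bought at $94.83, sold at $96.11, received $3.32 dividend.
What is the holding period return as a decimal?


Formula: HPR = (P1 - P0 + D) / P0
Gain: $96.11 - $94.83 + $3.32 = $4.60
HPR = $4.60 / $94.83 = 0.0485

0.0485


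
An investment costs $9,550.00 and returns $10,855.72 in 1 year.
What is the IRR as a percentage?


Formula: IRR = C1/C0 - 1
Substituting: IRR = $10,855.72 / $9,550.00 - 1
Ratio: 1.136725 - 1 = 0.136725
IRR = 13.6725%

13.6725%


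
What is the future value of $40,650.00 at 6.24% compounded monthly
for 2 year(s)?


Formula: FV = P * (1 + r/m)^(m*t)
Period rate: r/m = 0.0624 / 12 = 0.0052
Total periods: m*t = 12 * 2 = 24
Growth factor: (1 + 0.0052)^24 = 1.132556
FV = $40,650.00 * 1.132556 = $46,038.38

$46,038.38


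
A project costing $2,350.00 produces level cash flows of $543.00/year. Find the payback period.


Formula: Payback = investment / annual cash flow
Substituting: Payback = $2,350.00 / $543.00
Payback = 4.3278 years

4.3278 years


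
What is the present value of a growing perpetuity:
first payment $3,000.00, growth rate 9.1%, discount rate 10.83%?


Formula: PV = C / (r - g)
Spread: r - g = 0.1083 - 0.091 = 0.0173
Substituting: PV = $3,000.00 / 0.0173
PV = $173,410.40

$173,410.40


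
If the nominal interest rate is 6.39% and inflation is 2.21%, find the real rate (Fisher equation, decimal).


Formula: (1 + r_real) = (1 + r_nom) / (1 + inflation)
Substituting: (1 + r_real) = 1.0639 / 1.0221
(1 + r_real) = 1.040896
r_real = 1.040896 - 1 = 0.040896

0.040896


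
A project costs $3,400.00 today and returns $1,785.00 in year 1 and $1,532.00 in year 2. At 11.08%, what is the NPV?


Formula: NPV = C0 + C1/(1+r) + C2/(1+r)^2
Discount C1: $1,785.00 / (1 + 0.1108) = $1,606.95
Discount C2: $1,532.00 / (1 + 0.1108)^2 = $1,241.62
NPV = -$3,400.00 + $1,606.95 + $1,241.62 = -$551.43

-$551.43


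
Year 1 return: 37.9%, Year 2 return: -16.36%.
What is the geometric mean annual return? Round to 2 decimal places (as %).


Formula: Geometric mean = ((1+r1)*(1+r2))^(1/2) - 1
Product: (1 + 0.379) * (1 + -0.1636) = 1.379 * 0.8364 = 1.153396
Square root: 1.153396^0.5 = 1.073963
Geometric mean = 1.073963 - 1 = 0.073963
As percentage: 7.40%

7.40%


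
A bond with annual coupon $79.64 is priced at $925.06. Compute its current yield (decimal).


Formula: Current yield = annual coupon / price
Substituting: CY = $79.64 / $925.06
CY = 0.086092

0.086092


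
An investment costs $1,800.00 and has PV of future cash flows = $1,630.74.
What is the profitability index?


Formula: PI = PV(cash flows) / initial investment
Substituting: PI = $1,630.74 / $1,800.00
PI = 0.906

0.906


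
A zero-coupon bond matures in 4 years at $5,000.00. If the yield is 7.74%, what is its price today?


Formula: Price = FV / (1 + r)^n
Substituting: Price = $5,000.00 / (1 + 0.0774)^4
Discount factor: (1.0774)^4 = 1.347435
Price = $5,000.00 / 1.347435 = $3,710.75

$3,710.75


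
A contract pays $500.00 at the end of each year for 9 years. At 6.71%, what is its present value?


Formula: PV = PMT * (1 - (1+r)^(-n)) / r
Discount factor: (1 + 0.0671)^(-9) = 0.557383
Bracket: 1 - 0.557383 = 0.442617
PV = $500.00 * 0.442617 / 0.0671 = $3,298.19

$3,298.19


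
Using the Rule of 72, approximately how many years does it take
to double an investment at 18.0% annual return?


Formula: Years ≈ 72 / r
Substituting: Years ≈ 72 / 18.0
Years ≈ 4.0

4.0 years


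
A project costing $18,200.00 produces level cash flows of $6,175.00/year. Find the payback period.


Formula: Payback = investment / annual cash flow
Substituting: Payback = $18,200.00 / $6,175.00
Payback = 2.9474 years

2.9474 years


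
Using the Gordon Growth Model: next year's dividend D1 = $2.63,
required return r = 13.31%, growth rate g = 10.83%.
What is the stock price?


Formula: P = D1 / (r - g)
Spread: r - g = 0.1331 - 0.1083 = 0.0248
Substituting: P = $2.63 / 0.0248
P = $106.05

$106.05


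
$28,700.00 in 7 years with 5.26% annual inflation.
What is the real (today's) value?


Formula: Real value = nominal / (1 + inflation)^years
Price level: (1 + 0.0526)^7 = 1.431672
Real value = $28,700.00 / 1.431672 = $20,046.49

$20,046.49


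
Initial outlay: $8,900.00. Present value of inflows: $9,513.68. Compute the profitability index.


Formula: PI = PV(cash flows) / initial investment
Substituting: PI = $9,513.68 / $8,900.00
PI = 1.069

1.069


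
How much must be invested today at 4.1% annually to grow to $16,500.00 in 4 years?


Formula: PV = FV / (1 + r)^n
Substituting: PV = $16,500.00 / (1 + 0.041)^4
Discount factor: (1.041)^4 = 1.174365
PV = $16,500.00 / 1.174365 = $14,050.15

$14,050.15


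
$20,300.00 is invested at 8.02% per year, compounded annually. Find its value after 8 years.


Formula: FV = P * (1 + r)^n
Substituting: FV = $20,300.00 * (1 + 0.0802)^8
Growth factor: (1.0802)^8 = 1.853674
FV = $20,300.00 * 1.853674 = $37,629.58

$37,629.58


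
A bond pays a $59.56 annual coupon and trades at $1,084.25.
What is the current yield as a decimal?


Formula: Current yield = annual coupon / price
Substituting: CY = $59.56 / $1,084.25
CY = 0.054932

0.054932


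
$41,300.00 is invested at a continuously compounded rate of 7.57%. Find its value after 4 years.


Formula: FV = P * e^(r*t)
Exponent: r*t = 0.0757 * 4 = 0.3028
e^(0.3028) = 1.353644
FV = $41,300.00 * 1.353644 = $55,905.49

$55,905.49


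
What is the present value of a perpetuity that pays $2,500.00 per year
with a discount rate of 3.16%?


Formula: PV = C / r
Substituting: PV = $2,500.00 / 0.0316
PV = $79,113.92

$79,113.92


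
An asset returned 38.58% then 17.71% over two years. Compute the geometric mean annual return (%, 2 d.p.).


Formula: Geometric mean = ((1+r1)*(1+r2))^(1/2) - 1
Product: (1 + 0.3858) * (1 + 0.1771) = 1.3858 * 1.1771 = 1.631225
Square root: 1.631225^0.5 = 1.277194
Geometric mean = 1.277194 - 1 = 0.277194
As percentage: 27.72%

27.72%


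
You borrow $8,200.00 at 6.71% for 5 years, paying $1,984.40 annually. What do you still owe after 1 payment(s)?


Formula: Balance = PV*(1+r)^k - PMT*((1+r)^k - 1)/r
Growth: (1 + 0.0671)^1 = 1.0671
Accumulated factor: ((1+r)^k - 1)/r = 1.0
Balance = $8,200.00 * 1.0671 - $1,984.40 * 1.0
Balance = $6,765.82

$6,765.82


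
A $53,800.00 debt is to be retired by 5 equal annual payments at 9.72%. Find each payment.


Formula: PMT = PV * r / (1 - (1+r)^(-n))
Denominator: 1 - (1 + 0.0972)^(-5) = 0.371115
Numerator: $53,800.00 * 0.0972 = 5229.36
PMT = 5229.36 / 0.371115 = $14,090.93

$14,090.93


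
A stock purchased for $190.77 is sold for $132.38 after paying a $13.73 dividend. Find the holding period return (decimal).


Formula: HPR = (P1 - P0 + D) / P0
Gain: $132.38 - $190.77 + $13.73 = -$44.66
HPR = -$44.66 / $190.77 = -0.2341

-0.2341


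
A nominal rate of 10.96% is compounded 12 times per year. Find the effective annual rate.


Formula: EAR = (1 + r/m)^m - 1
Period rate: r/m = 0.1096 / 12 = 0.009133
Compounding: (1 + 0.009133)^12 = 1.115277
EAR = 1.115277 - 1 = 0.115277

0.115277


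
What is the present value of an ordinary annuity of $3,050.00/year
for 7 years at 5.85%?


Formula: PV = PMT * (1 - (1+r)^(-n)) / r
Discount factor: (1 + 0.0585)^(-7) = 0.671682
Bracket: 1 - 0.671682 = 0.328318
PV = $3,050.00 * 0.328318 / 0.0585 = $17,117.41

$17,117.41


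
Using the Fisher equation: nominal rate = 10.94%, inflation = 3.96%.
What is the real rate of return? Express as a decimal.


Formula: (1 + r_real) = (1 + r_nom) / (1 + inflation)
Substituting: (1 + r_real) = 1.1094 / 1.0396
(1 + r_real) = 1.067141
r_real = 1.067141 - 1 = 0.067141

0.067141


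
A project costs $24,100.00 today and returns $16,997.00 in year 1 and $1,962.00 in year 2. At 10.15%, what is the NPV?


Formula: NPV = C0 + C1/(1+r) + C2/(1+r)^2
Discount C1: $16,997.00 / (1 + 0.1015) = $15,430.78
Discount C2: $1,962.00 / (1 + 0.1015)^2 = $1,617.07
NPV = -$24,100.00 + $15,430.78 + $1,617.07 = -$7,052.15

-$7,052.15


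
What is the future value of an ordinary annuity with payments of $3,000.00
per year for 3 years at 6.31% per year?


Formula: FV = PMT * ((1+r)^n - 1) / r
Growth factor: (1 + 0.0631)^3 = 1.201496
Numerator: 1.201496 - 1 = 0.201496
FV = $3,000.00 * 0.201496 / 0.0631 = $9,579.84

$9,579.84


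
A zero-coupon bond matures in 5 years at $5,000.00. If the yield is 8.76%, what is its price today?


Formula: Price = FV / (1 + r)^n
Substituting: Price = $5,000.00 / (1 + 0.0876)^5
Discount factor: (1.0876)^5 = 1.521759
Price = $5,000.00 / 1.521759 = $3,285.67

$3,285.67


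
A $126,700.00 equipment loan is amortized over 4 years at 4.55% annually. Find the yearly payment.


Formula: PMT = PV * r / (1 - (1+r)^(-n))
Denominator: 1 - (1 + 0.0455)^(-4) = 0.163042
Numerator: $126,700.00 * 0.0455 = 5764.85
PMT = 5764.85 / 0.163042 = $35,358.15

$35,358.15


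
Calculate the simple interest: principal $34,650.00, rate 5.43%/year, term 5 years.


Formula: I = P * r * t
Substituting: I = $34,650.00 * 0.0543 * 5
Step: I = $34,650.00 * 0.2715
I = $9,407.48

$9,407.48


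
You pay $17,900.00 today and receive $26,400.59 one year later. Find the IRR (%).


Formula: IRR = C1/C0 - 1
Substituting: IRR = $26,400.59 / $17,900.00 - 1
Ratio: 1.474893 - 1 = 0.474893
IRR = 47.4893%

47.4893%


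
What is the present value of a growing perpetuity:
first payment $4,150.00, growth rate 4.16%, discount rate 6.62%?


Formula: PV = C / (r - g)
Spread: r - g = 0.0662 - 0.0416 = 0.0246
Substituting: PV = $4,150.00 / 0.0246
PV = $168,699.19

$168,699.19


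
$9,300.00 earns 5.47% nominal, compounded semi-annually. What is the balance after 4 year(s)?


Formula: FV = P * (1 + r/m)^(m*t)
Period rate: r/m = 0.0547 / 2 = 0.02735
Total periods: m*t = 2 * 4 = 8
Growth factor: (1 + 0.02735)^8 = 1.24093
FV = $9,300.00 * 1.24093 = $11,540.65

$11,540.65


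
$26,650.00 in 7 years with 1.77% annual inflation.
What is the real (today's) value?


Formula: Real value = nominal / (1 + inflation)^years
Price level: (1 + 0.0177)^7 = 1.130677
Real value = $26,650.00 / 1.130677 = $23,569.96

$23,569.96


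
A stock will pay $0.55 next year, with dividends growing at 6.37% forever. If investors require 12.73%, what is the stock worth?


Formula: P = D1 / (r - g)
Spread: r - g = 0.1273 - 0.0637 = 0.0636
Substituting: P = $0.55 / 0.0636
P = $8.65

$8.65


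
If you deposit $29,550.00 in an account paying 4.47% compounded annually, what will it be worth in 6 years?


Formula: FV = P * (1 + r)^n
Substituting: FV = $29,550.00 * (1 + 0.0447)^6
Growth factor: (1.0447)^6 = 1.300019
FV = $29,550.00 * 1.300019 = $38,415.55

$38,415.55


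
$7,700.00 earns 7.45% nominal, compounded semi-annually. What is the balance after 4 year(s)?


Formula: FV = P * (1 + r/m)^(m*t)
Period rate: r/m = 0.0745 / 2 = 0.03725
Total periods: m*t = 2 * 4 = 8
Growth factor: (1 + 0.03725)^8 = 1.339885
FV = $7,700.00 * 1.339885 = $10,317.12

$10,317.12


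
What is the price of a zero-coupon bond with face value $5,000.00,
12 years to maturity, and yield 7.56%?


Formula: Price = FV / (1 + r)^n
Substituting: Price = $5,000.00 / (1 + 0.0756)^12
Discount factor: (1.0756)^12 = 2.397781
Price = $5,000.00 / 2.397781 = $2,085.26

$2,085.26


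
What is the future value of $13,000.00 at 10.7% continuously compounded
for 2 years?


Formula: FV = P * e^(r*t)
Exponent: r*t = 0.107 * 2 = 0.214
e^(0.214) = 1.238623
FV = $13,000.00 * 1.238623 = $16,102.09

$16,102.09


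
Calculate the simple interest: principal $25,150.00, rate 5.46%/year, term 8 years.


Formula: I = P * r * t
Substituting: I = $25,150.00 * 0.0546 * 8
Step: I = $25,150.00 * 0.4368
I = $10,985.52

$10,985.52


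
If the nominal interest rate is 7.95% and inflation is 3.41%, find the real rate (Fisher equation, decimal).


Formula: (1 + r_real) = (1 + r_nom) / (1 + inflation)
Substituting: (1 + r_real) = 1.0795 / 1.0341
(1 + r_real) = 1.043903
r_real = 1.043903 - 1 = 0.043903

0.043903


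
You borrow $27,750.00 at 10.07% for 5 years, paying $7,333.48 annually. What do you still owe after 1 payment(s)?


Formula: Balance = PV*(1+r)^k - PMT*((1+r)^k - 1)/r
Growth: (1 + 0.1007)^1 = 1.1007
Accumulated factor: ((1+r)^k - 1)/r = 1.0
Balance = $27,750.00 * 1.1007 - $7,333.48 * 1.0
Balance = $23,210.95

$23,210.95


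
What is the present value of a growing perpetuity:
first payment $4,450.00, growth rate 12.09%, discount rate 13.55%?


Formula: PV = C / (r - g)
Spread: r - g = 0.1355 - 0.1209 = 0.0146
Substituting: PV = $4,450.00 / 0.0146
PV = $304,794.52

$304,794.52


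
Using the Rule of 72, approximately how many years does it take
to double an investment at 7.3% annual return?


Formula: Years ≈ 72 / r
Substituting: Years ≈ 72 / 7.3
Years ≈ 9.9

9.9 years


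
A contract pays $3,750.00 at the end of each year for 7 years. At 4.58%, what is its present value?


Formula: PV = PMT * (1 - (1+r)^(-n)) / r
Discount factor: (1 + 0.0458)^(-7) = 0.730903
Bracket: 1 - 0.730903 = 0.269097
PV = $3,750.00 * 0.269097 / 0.0458 = $22,033.08

$22,033.08


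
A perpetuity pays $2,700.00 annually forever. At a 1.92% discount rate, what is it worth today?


Formula: PV = C / r
Substituting: PV = $2,700.00 / 0.0192
PV = $140,625.00

$140,625.00


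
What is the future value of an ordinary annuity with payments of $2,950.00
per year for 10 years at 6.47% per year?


Formula: FV = PMT * ((1+r)^n - 1) / r
Growth factor: (1 + 0.0647)^10 = 1.871856
Numerator: 1.871856 - 1 = 0.871856
FV = $2,950.00 * 0.871856 / 0.0647 = $39,752.34

$39,752.34


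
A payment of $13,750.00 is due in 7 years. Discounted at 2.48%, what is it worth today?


Formula: PV = FV / (1 + r)^n
Substituting: PV = $13,750.00 / (1 + 0.0248)^7
Discount factor: (1.0248)^7 = 1.187063
PV = $13,750.00 / 1.187063 = $11,583.21

$11,583.21


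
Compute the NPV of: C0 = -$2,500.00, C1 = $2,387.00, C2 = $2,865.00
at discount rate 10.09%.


Formula: NPV = C0 + C1/(1+r) + C2/(1+r)^2
Discount C1: $2,387.00 / (1 + 0.1009) = $2,168.23
Discount C2: $2,865.00 / (1 + 0.1009)^2 = $2,363.90
NPV = -$2,500.00 + $2,168.23 + $2,363.90 = $2,032.12

$2,032.12


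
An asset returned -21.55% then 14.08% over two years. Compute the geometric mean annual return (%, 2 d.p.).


Formula: Geometric mean = ((1+r1)*(1+r2))^(1/2) - 1
Product: (1 + -0.2155) * (1 + 0.1408) = 0.7845 * 1.1408 = 0.894958
Square root: 0.894958^0.5 = 0.946022
Geometric mean = 0.946022 - 1 = -0.053978
As percentage: -5.40%

-5.40%


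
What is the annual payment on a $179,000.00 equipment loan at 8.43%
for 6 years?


Formula: PMT = PV * r / (1 - (1+r)^(-n))
Denominator: 1 - (1 + 0.0843)^(-6) = 0.384677
Numerator: $179,000.00 * 0.0843 = 15089.7
PMT = 15089.7 / 0.384677 = $39,226.95

$39,226.95


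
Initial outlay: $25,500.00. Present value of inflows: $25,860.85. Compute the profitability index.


Formula: PI = PV(cash flows) / initial investment
Substituting: PI = $25,860.85 / $25,500.00
PI = 1.0142

1.0142


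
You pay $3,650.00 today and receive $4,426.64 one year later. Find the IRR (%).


Formula: IRR = C1/C0 - 1
Substituting: IRR = $4,426.64 / $3,650.00 - 1
Ratio: 1.212778 - 1 = 0.212778
IRR = 21.2778%

21.2778%


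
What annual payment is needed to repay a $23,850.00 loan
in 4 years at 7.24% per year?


Formula: PMT = PV * r / (1 - (1+r)^(-n))
Denominator: 1 - (1 + 0.0724)^(-4) = 0.243911
Numerator: $23,850.00 * 0.0724 = 1726.74
PMT = 1726.74 / 0.243911 = $7,079.38

$7,079.38


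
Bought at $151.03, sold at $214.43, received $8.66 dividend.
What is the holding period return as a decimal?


Formula: HPR = (P1 - P0 + D) / P0
Gain: $214.43 - $151.03 + $8.66 = $72.06
HPR = $72.06 / $151.03 = 0.4771

0.4771


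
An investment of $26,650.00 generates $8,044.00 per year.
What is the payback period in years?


Formula: Payback = investment / annual cash flow
Substituting: Payback = $26,650.00 / $8,044.00
Payback = 3.313 years

3.313 years


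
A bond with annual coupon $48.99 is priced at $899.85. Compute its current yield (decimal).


Formula: Current yield = annual coupon / price
Substituting: CY = $48.99 / $899.85
CY = 0.054442

0.054442


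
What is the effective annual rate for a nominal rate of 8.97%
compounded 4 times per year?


Formula: EAR = (1 + r/m)^m - 1
Period rate: r/m = 0.0897 / 4 = 0.022425
Compounding: (1 + 0.022425)^4 = 1.092763
EAR = 1.092763 - 1 = 0.092763

0.092763


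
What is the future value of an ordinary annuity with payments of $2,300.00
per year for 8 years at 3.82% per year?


Formula: FV = PMT * ((1+r)^n - 1) / r
Growth factor: (1 + 0.0382)^8 = 1.349734
Numerator: 1.349734 - 1 = 0.349734
FV = $2,300.00 * 0.349734 / 0.0382 = $21,057.28

$21,057.28


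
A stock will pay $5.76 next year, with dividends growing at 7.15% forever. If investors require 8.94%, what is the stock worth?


Formula: P = D1 / (r - g)
Spread: r - g = 0.0894 - 0.0715 = 0.0179
Substituting: P = $5.76 / 0.0179
P = $321.79

$321.79


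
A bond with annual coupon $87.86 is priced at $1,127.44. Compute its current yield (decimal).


Formula: Current yield = annual coupon / price
Substituting: CY = $87.86 / $1,127.44
CY = 0.077929

0.077929


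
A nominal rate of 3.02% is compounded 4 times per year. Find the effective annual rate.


Formula: EAR = (1 + r/m)^m - 1
Period rate: r/m = 0.0302 / 4 = 0.00755
Compounding: (1 + 0.00755)^4 = 1.030544
EAR = 1.030544 - 1 = 0.030544

0.030544


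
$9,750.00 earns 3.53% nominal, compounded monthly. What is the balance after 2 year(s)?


Formula: FV = P * (1 + r/m)^(m*t)
Period rate: r/m = 0.0353 / 12 = 0.002942
Total periods: m*t = 12 * 2 = 24
Growth factor: (1 + 0.002942)^24 = 1.073041
FV = $9,750.00 * 1.073041 = $10,462.15

$10,462.15


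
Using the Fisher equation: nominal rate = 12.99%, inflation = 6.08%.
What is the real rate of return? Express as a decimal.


Formula: (1 + r_real) = (1 + r_nom) / (1 + inflation)
Substituting: (1 + r_real) = 1.1299 / 1.0608
(1 + r_real) = 1.06514
r_real = 1.06514 - 1 = 0.06514

0.06514


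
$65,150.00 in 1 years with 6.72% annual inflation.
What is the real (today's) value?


Formula: Real value = nominal / (1 + inflation)^years
Price level: (1 + 0.0672)^1 = 1.0672
Real value = $65,150.00 / 1.0672 = $61,047.60

$61,047.60


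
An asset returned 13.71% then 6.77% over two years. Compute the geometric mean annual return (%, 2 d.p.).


Formula: Geometric mean = ((1+r1)*(1+r2))^(1/2) - 1
Product: (1 + 0.1371) * (1 + 0.0677) = 1.1371 * 1.0677 = 1.214082
Square root: 1.214082^0.5 = 1.101854
Geometric mean = 1.101854 - 1 = 0.101854
As percentage: 10.19%

10.19%


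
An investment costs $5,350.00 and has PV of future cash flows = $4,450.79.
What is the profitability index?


Formula: PI = PV(cash flows) / initial investment
Substituting: PI = $4,450.79 / $5,350.00
PI = 0.8319

0.8319


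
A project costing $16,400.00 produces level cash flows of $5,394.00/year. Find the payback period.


Formula: Payback = investment / annual cash flow
Substituting: Payback = $16,400.00 / $5,394.00
Payback = 3.0404 years

3.0404 years


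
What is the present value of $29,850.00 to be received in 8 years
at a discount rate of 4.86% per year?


Formula: PV = FV / (1 + r)^n
Substituting: PV = $29,850.00 / (1 + 0.0486)^8
Discount factor: (1.0486)^8 = 1.461769
PV = $29,850.00 / 1.461769 = $20,420.46

$20,420.46


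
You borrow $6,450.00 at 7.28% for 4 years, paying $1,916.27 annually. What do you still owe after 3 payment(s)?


Formula: Balance = PV*(1+r)^k - PMT*((1+r)^k - 1)/r
Growth: (1 + 0.0728)^3 = 1.234685
Accumulated factor: ((1+r)^k - 1)/r = 3.2237
Balance = $6,450.00 * 1.234685 - $1,916.27 * 3.2237
Balance = $1,786.24

$1,786.24


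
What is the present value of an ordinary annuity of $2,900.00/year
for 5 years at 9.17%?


Formula: PV = PMT * (1 - (1+r)^(-n)) / r
Discount factor: (1 + 0.0917)^(-5) = 0.644887
Bracket: 1 - 0.644887 = 0.355113
PV = $2,900.00 * 0.355113 / 0.0917 = $11,230.41

$11,230.41


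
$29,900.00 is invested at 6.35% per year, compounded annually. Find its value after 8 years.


Formula: FV = P * (1 + r)^n
Substituting: FV = $29,900.00 * (1 + 0.0635)^8
Growth factor: (1.0635)^8 = 1.63644
FV = $29,900.00 * 1.63644 = $48,929.54

$48,929.54


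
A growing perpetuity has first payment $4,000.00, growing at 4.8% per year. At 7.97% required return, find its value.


Formula: PV = C / (r - g)
Spread: r - g = 0.0797 - 0.048 = 0.0317
Substituting: PV = $4,000.00 / 0.0317
PV = $126,182.97

$126,182.97


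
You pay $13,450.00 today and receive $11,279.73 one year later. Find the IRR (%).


Formula: IRR = C1/C0 - 1
Substituting: IRR = $11,279.73 / $13,450.00 - 1
Ratio: 0.838642 - 1 = -0.161358
IRR = -16.1358%

-16.1358%


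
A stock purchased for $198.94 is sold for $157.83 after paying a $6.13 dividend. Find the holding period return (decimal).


Formula: HPR = (P1 - P0 + D) / P0
Gain: $157.83 - $198.94 + $6.13 = -$34.98
HPR = -$34.98 / $198.94 = -0.1758

-0.1758


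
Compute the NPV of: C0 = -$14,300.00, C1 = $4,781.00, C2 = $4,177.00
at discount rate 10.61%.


Formula: NPV = C0 + C1/(1+r) + C2/(1+r)^2
Discount C1: $4,781.00 / (1 + 0.1061) = $4,322.39
Discount C2: $4,177.00 / (1 + 0.1061)^2 = $3,414.10
NPV = -$14,300.00 + $4,322.39 + $3,414.10 = -$6,563.51

-$6,563.51


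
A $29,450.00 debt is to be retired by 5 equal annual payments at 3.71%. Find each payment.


Formula: PMT = PV * r / (1 - (1+r)^(-n))
Denominator: 1 - (1 + 0.0371)^(-5) = 0.166517
Numerator: $29,450.00 * 0.0371 = 1092.595
PMT = 1092.595 / 0.166517 = $6,561.47

$6,561.47


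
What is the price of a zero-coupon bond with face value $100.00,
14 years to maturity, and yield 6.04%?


Formula: Price = FV / (1 + r)^n
Substituting: Price = $100.00 / (1 + 0.0604)^14
Discount factor: (1.0604)^14 = 2.272878
Price = $100.00 / 2.272878 = $44.00

$44.00


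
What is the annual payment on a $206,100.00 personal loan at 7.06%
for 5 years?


Formula: PMT = PV * r / (1 - (1+r)^(-n))
Denominator: 1 - (1 + 0.0706)^(-5) = 0.289009
Numerator: $206,100.00 * 0.0706 = 14550.66
PMT = 14550.66 / 0.289009 = $50,346.65

$50,346.65


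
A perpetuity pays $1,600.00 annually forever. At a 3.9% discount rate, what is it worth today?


Formula: PV = C / r
Substituting: PV = $1,600.00 / 0.039
PV = $41,025.64

$41,025.64


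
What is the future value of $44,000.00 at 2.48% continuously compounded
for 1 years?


Formula: FV = P * e^(r*t)
Exponent: r*t = 0.0248 * 1 = 0.0248
e^(0.0248) = 1.02511
FV = $44,000.00 * 1.02511 = $45,104.84

$45,104.84


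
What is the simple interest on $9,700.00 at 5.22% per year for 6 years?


Formula: I = P * r * t
Substituting: I = $9,700.00 * 0.0522 * 6
Step: I = $9,700.00 * 0.3132
I = $3,038.04

$3,038.04


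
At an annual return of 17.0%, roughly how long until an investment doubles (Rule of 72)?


Formula: Years ≈ 72 / r
Substituting: Years ≈ 72 / 17.0
Years ≈ 4.2

4.2 years


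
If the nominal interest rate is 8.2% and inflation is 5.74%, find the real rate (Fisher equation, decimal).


Formula: (1 + r_real) = (1 + r_nom) / (1 + inflation)
Substituting: (1 + r_real) = 1.082 / 1.0574
(1 + r_real) = 1.023265
r_real = 1.023265 - 1 = 0.023265

0.023265


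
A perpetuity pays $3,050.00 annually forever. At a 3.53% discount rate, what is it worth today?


Formula: PV = C / r
Substituting: PV = $3,050.00 / 0.0353
PV = $86,402.27

$86,402.27


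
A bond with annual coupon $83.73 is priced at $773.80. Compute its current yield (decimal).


Formula: Current yield = annual coupon / price
Substituting: CY = $83.73 / $773.80
CY = 0.108206

0.108206


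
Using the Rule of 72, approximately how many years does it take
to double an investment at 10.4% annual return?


Formula: Years ≈ 72 / r
Substituting: Years ≈ 72 / 10.4
Years ≈ 6.9

6.9 years


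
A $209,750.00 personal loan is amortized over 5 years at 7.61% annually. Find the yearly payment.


Formula: PMT = PV * r / (1 - (1+r)^(-n))
Denominator: 1 - (1 + 0.0761)^(-5) = 0.306994
Numerator: $209,750.00 * 0.0761 = 15961.975
PMT = 15961.975 / 0.306994 = $51,994.38

$51,994.38


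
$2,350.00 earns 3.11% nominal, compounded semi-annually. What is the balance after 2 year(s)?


Formula: FV = P * (1 + r/m)^(m*t)
Period rate: r/m = 0.0311 / 2 = 0.01555
Total periods: m*t = 2 * 2 = 4
Growth factor: (1 + 0.01555)^4 = 1.063666
FV = $2,350.00 * 1.063666 = $2,499.61

$2,499.61


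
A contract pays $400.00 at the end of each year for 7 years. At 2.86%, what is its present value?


Formula: PV = PMT * (1 - (1+r)^(-n)) / r
Discount factor: (1 + 0.0286)^(-7) = 0.82087
Bracket: 1 - 0.82087 = 0.17913
PV = $400.00 * 0.17913 / 0.0286 = $2,505.32

$2,505.32


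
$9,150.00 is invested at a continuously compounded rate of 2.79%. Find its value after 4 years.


Formula: FV = P * e^(r*t)
Exponent: r*t = 0.0279 * 4 = 0.1116
e^(0.1116) = 1.118066
FV = $9,150.00 * 1.118066 = $10,230.30

$10,230.30


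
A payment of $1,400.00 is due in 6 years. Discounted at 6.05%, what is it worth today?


Formula: PV = FV / (1 + r)^n
Substituting: PV = $1,400.00 / (1 + 0.0605)^6
Discount factor: (1.0605)^6 = 1.422539
PV = $1,400.00 / 1.422539 = $984.16

$984.16


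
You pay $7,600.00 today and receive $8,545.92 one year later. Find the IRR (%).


Formula: IRR = C1/C0 - 1
Substituting: IRR = $8,545.92 / $7,600.00 - 1
Ratio: 1.124463 - 1 = 0.124463
IRR = 12.4463%

12.4463%


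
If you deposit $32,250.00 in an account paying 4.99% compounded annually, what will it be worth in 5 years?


Formula: FV = P * (1 + r)^n
Substituting: FV = $32,250.00 * (1 + 0.0499)^5
Growth factor: (1.0499)^5 = 1.275674
FV = $32,250.00 * 1.275674 = $41,140.48

$41,140.48


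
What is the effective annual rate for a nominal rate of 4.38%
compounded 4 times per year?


Formula: EAR = (1 + r/m)^m - 1
Period rate: r/m = 0.0438 / 4 = 0.01095
Compounding: (1 + 0.01095)^4 = 1.044525
EAR = 1.044525 - 1 = 0.044525

0.044525


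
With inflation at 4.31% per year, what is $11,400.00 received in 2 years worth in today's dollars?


Formula: Real value = nominal / (1 + inflation)^years
Price level: (1 + 0.0431)^2 = 1.088058
Real value = $11,400.00 / 1.088058 = $10,477.39

$10,477.39


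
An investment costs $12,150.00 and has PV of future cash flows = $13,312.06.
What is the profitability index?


Formula: PI = PV(cash flows) / initial investment
Substituting: PI = $13,312.06 / $12,150.00
PI = 1.0956

1.0956


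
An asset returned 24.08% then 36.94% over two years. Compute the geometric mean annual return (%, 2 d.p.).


Formula: Geometric mean = ((1+r1)*(1+r2))^(1/2) - 1
Product: (1 + 0.2408) * (1 + 0.3694) = 1.2408 * 1.3694 = 1.699152
Square root: 1.699152^0.5 = 1.303515
Geometric mean = 1.303515 - 1 = 0.303515
As percentage: 30.35%

30.35%


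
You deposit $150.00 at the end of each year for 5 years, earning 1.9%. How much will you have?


Formula: FV = PMT * ((1+r)^n - 1) / r
Growth factor: (1 + 0.019)^5 = 1.098679
Numerator: 1.098679 - 1 = 0.098679
FV = $150.00 * 0.098679 / 0.019 = $779.05

$779.05


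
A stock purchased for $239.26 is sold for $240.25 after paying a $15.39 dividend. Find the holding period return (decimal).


Formula: HPR = (P1 - P0 + D) / P0
Gain: $240.25 - $239.26 + $15.39 = $16.38
HPR = $16.38 / $239.26 = 0.0685

0.0685


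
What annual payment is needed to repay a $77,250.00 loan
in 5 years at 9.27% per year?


Formula: PMT = PV * r / (1 - (1+r)^(-n))
Denominator: 1 - (1 + 0.0927)^(-5) = 0.358059
Numerator: $77,250.00 * 0.0927 = 7161.075
PMT = 7161.075 / 0.358059 = $19,999.72

$19,999.72


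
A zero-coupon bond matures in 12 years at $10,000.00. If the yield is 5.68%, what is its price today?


Formula: Price = FV / (1 + r)^n
Substituting: Price = $10,000.00 / (1 + 0.0568)^12
Discount factor: (1.0568)^12 = 1.9405
Price = $10,000.00 / 1.9405 = $5,153.31

$5,153.31


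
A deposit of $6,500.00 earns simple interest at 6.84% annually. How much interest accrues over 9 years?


Formula: I = P * r * t
Substituting: I = $6,500.00 * 0.0684 * 9
Step: I = $6,500.00 * 0.6156
I = $4,001.40

$4,001.40


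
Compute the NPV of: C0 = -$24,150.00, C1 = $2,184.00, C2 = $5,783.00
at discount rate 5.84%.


Formula: NPV = C0 + C1/(1+r) + C2/(1+r)^2
Discount C1: $2,184.00 / (1 + 0.0584) = $2,063.49
Discount C2: $5,783.00 / (1 + 0.0584)^2 = $5,162.42
NPV = -$24,150.00 + $2,063.49 + $5,162.42 = -$16,924.09

-$16,924.09


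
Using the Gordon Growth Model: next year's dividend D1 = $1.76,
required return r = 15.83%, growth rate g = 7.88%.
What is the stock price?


Formula: P = D1 / (r - g)
Spread: r - g = 0.1583 - 0.0788 = 0.0795
Substituting: P = $1.76 / 0.0795
P = $22.14

$22.14


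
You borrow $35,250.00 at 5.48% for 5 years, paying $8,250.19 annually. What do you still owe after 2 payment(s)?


Formula: Balance = PV*(1+r)^k - PMT*((1+r)^k - 1)/r
Growth: (1 + 0.0548)^2 = 1.112603
Accumulated factor: ((1+r)^k - 1)/r = 2.0548
Balance = $35,250.00 * 1.112603 - $8,250.19 * 2.0548
Balance = $22,266.77

$22,266.77


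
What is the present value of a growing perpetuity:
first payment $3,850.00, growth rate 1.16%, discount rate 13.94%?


Formula: PV = C / (r - g)
Spread: r - g = 0.1394 - 0.0116 = 0.1278
Substituting: PV = $3,850.00 / 0.1278
PV = $30,125.20

$30,125.20


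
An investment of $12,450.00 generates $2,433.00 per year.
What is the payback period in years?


Formula: Payback = investment / annual cash flow
Substituting: Payback = $12,450.00 / $2,433.00
Payback = 5.1171 years

5.1171 years


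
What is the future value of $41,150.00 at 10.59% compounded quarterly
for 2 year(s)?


Formula: FV = P * (1 + r/m)^(m*t)
Period rate: r/m = 0.1059 / 4 = 0.026475
Total periods: m*t = 4 * 2 = 8
Growth factor: (1 + 0.026475)^8 = 1.2325
FV = $41,150.00 * 1.2325 = $50,717.38

$50,717.38


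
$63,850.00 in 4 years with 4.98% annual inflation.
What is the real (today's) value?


Formula: Real value = nominal / (1 + inflation)^years
Price level: (1 + 0.0498)^4 = 1.21458
Real value = $63,850.00 / 1.21458 = $52,569.59

$52,569.59


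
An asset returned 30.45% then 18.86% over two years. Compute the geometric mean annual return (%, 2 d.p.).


Formula: Geometric mean = ((1+r1)*(1+r2))^(1/2) - 1
Product: (1 + 0.3045) * (1 + 0.1886) = 1.3045 * 1.1886 = 1.550529
Square root: 1.550529^0.5 = 1.245202
Geometric mean = 1.245202 - 1 = 0.245202
As percentage: 24.52%

24.52%


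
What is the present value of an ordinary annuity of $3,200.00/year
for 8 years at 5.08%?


Formula: PV = PMT * (1 - (1+r)^(-n)) / r
Discount factor: (1 + 0.0508)^(-8) = 0.672728
Bracket: 1 - 0.672728 = 0.327272
PV = $3,200.00 * 0.327272 / 0.0508 = $20,615.56

$20,615.56


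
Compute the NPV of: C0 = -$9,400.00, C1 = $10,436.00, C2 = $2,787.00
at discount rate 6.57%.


Formula: NPV = C0 + C1/(1+r) + C2/(1+r)^2
Discount C1: $10,436.00 / (1 + 0.0657) = $9,792.62
Discount C2: $2,787.00 / (1 + 0.0657)^2 = $2,453.96
NPV = -$9,400.00 + $9,792.62 + $2,453.96 = $2,846.58

$2,846.58


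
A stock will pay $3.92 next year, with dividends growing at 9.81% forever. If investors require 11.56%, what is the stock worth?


Formula: P = D1 / (r - g)
Spread: r - g = 0.1156 - 0.0981 = 0.0175
Substituting: P = $3.92 / 0.0175
P = $224.00

$224.00


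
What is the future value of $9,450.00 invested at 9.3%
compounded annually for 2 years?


Formula: FV = P * (1 + r)^n
Substituting: FV = $9,450.00 * (1 + 0.093)^2
Growth factor: (1.093)^2 = 1.194649
FV = $9,450.00 * 1.194649 = $11,289.43

$11,289.43


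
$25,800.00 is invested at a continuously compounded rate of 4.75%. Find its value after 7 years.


Formula: FV = P * e^(r*t)
Exponent: r*t = 0.0475 * 7 = 0.3325
e^(0.3325) = 1.39445
FV = $25,800.00 * 1.39445 = $35,976.81

$35,976.81


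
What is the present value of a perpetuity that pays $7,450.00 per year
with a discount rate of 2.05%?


Formula: PV = C / r
Substituting: PV = $7,450.00 / 0.0205
PV = $363,414.63

$363,414.63


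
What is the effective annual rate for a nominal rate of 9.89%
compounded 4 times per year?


Formula: EAR = (1 + r/m)^m - 1
Period rate: r/m = 0.0989 / 4 = 0.024725
Compounding: (1 + 0.024725)^4 = 1.102629
EAR = 1.102629 - 1 = 0.102629

0.102629


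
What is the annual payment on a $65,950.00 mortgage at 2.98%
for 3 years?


Formula: PMT = PV * r / (1 - (1+r)^(-n))
Denominator: 1 - (1 + 0.0298)^(-3) = 0.084325
Numerator: $65,950.00 * 0.0298 = 1965.31
PMT = 1965.31 / 0.084325 = $23,306.36

$23,306.36


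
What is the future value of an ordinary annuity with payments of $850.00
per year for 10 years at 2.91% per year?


Formula: FV = PMT * ((1+r)^n - 1) / r
Growth factor: (1 + 0.0291)^10 = 1.332219
Numerator: 1.332219 - 1 = 0.332219
FV = $850.00 * 0.332219 / 0.0291 = $9,704.01

$9,704.01


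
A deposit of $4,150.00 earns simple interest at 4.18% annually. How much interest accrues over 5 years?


Formula: I = P * r * t
Substituting: I = $4,150.00 * 0.0418 * 5
Step: I = $4,150.00 * 0.209
I = $867.35

$867.35


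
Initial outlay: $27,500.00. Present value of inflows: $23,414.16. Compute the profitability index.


Formula: PI = PV(cash flows) / initial investment
Substituting: PI = $23,414.16 / $27,500.00
PI = 0.8514

0.8514


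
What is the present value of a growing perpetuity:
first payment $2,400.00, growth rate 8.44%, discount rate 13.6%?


Formula: PV = C / (r - g)
Spread: r - g = 0.136 - 0.0844 = 0.0516
Substituting: PV = $2,400.00 / 0.0516
PV = $46,511.63

$46,511.63


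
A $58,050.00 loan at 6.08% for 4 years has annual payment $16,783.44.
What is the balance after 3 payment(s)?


Formula: Balance = PV*(1+r)^k - PMT*((1+r)^k - 1)/r
Growth: (1 + 0.0608)^3 = 1.193715
Accumulated factor: ((1+r)^k - 1)/r = 3.186097
Balance = $58,050.00 * 1.193715 - $16,783.44 * 3.186097
Balance = $15,821.48

$15,821.48


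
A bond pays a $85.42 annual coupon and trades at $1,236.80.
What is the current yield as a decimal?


Formula: Current yield = annual coupon / price
Substituting: CY = $85.42 / $1,236.80
CY = 0.069065

0.069065


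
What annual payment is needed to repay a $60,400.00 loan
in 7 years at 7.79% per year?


Formula: PMT = PV * r / (1 - (1+r)^(-n))
Denominator: 1 - (1 + 0.0779)^(-7) = 0.408506
Numerator: $60,400.00 * 0.0779 = 4705.16
PMT = 4705.16 / 0.408506 = $11,517.98

$11,517.98


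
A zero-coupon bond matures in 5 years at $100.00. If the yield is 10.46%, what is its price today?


Formula: Price = FV / (1 + r)^n
Substituting: Price = $100.00 / (1 + 0.1046)^5
Discount factor: (1.1046)^5 = 1.644467
Price = $100.00 / 1.644467 = $60.81

$60.81


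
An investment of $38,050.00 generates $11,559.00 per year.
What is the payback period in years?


Formula: Payback = investment / annual cash flow
Substituting: Payback = $38,050.00 / $11,559.00
Payback = 3.2918 years

3.2918 years


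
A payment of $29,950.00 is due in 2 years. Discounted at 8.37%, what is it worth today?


Formula: PV = FV / (1 + r)^n
Substituting: PV = $29,950.00 / (1 + 0.0837)^2
Discount factor: (1.0837)^2 = 1.174406
PV = $29,950.00 / 1.174406 = $25,502.26

$25,502.26


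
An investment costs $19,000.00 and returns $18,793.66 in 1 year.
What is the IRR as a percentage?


Formula: IRR = C1/C0 - 1
Substituting: IRR = $18,793.66 / $19,000.00 - 1
Ratio: 0.98914 - 1 = -0.01086
IRR = -1.086%

-1.086%


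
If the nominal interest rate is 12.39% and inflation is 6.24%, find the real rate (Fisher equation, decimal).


Formula: (1 + r_real) = (1 + r_nom) / (1 + inflation)
Substituting: (1 + r_real) = 1.1239 / 1.0624
(1 + r_real) = 1.057888
r_real = 1.057888 - 1 = 0.057888

0.057888


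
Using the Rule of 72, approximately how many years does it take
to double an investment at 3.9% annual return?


Formula: Years ≈ 72 / r
Substituting: Years ≈ 72 / 3.9
Years ≈ 18.5

18.5 years


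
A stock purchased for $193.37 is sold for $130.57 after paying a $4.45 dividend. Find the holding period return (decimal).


Formula: HPR = (P1 - P0 + D) / P0
Gain: $130.57 - $193.37 + $4.45 = -$58.35
HPR = -$58.35 / $193.37 = -0.3018

-0.3018


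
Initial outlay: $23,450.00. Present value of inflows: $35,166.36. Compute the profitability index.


Formula: PI = PV(cash flows) / initial investment
Substituting: PI = $35,166.36 / $23,450.00
PI = 1.4996

1.4996


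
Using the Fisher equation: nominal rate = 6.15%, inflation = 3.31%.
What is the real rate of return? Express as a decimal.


Formula: (1 + r_real) = (1 + r_nom) / (1 + inflation)
Substituting: (1 + r_real) = 1.0615 / 1.0331
(1 + r_real) = 1.02749
r_real = 1.02749 - 1 = 0.02749

0.02749


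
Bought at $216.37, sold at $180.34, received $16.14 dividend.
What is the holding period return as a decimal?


Formula: HPR = (P1 - P0 + D) / P0
Gain: $180.34 - $216.37 + $16.14 = -$19.89
HPR = -$19.89 / $216.37 = -0.0919

-0.0919


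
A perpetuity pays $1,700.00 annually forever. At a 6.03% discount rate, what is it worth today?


Formula: PV = C / r
Substituting: PV = $1,700.00 / 0.0603
PV = $28,192.37

$28,192.37


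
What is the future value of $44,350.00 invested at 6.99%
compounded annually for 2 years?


Formula: FV = P * (1 + r)^n
Substituting: FV = $44,350.00 * (1 + 0.0699)^2
Growth factor: (1.0699)^2 = 1.144686
FV = $44,350.00 * 1.144686 = $50,766.82

$50,766.82


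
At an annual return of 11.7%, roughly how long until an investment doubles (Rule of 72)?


Formula: Years ≈ 72 / r
Substituting: Years ≈ 72 / 11.7
Years ≈ 6.2

6.2 years
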